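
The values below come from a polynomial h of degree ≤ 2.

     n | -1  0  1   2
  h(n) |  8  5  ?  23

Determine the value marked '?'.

On equispaced nodes a degree-2 polynomial has vanishing third forward difference, so
  - h(-1) + 3·h(0) - 3·h(1) + h(2) = 0.
Substituting the known values and solving for h(1):
  -3·h(1) = -30
  h(1) = 10.

10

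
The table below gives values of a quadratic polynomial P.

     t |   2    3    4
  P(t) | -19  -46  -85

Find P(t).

P(t) = -6t^2 + 3t - 1

Write P(t) = at^2 + bt + c. Substituting each data point gives a linear system:
  4a + 2b + c = -19
  9a + 3b + c = -46
  16a + 4b + c = -85
Solving the system yields a = -6, b = 3, c = -1.
So P(t) = -6t² + 3t - 1.
Check: P(2) = -19. ✓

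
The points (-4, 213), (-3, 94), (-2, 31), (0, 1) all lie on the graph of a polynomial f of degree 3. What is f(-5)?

406

Using the Lagrange interpolation formula with nodes -4, -3, -2, 0:
  L_0(s) = (s + 3)(s + 2)s / -8
  L_1(s) = (s + 4)(s + 2)s / 3
  L_2(s) = (s + 4)(s + 3)s / -4
  L_3(s) = (s + 4)(s + 3)(s + 2) / 24
Then f(s) = 213·L_0(s) + 94·L_1(s) + 31·L_2(s) + 1·L_3(s).
Expanding and collecting terms gives f(s) = -3s³ + s² - s + 1.
Evaluating at s = -5: f(-5) = 406.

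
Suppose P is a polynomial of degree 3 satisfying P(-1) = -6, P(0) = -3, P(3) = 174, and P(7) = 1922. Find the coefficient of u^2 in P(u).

Write P(u) = au^3 + bu^2 + cu + d. Substituting each data point gives a linear system:
  -a + b - c + d = -6
  d = -3
  27a + 9b + 3c + d = 174
  343a + 49b + 7c + d = 1922
Solving the system yields a = 5, b = 4, c = 2, d = -3.
So P(u) = 5u^3 + 4u^2 + 2u - 3.
The coefficient of u^2 is 4.

4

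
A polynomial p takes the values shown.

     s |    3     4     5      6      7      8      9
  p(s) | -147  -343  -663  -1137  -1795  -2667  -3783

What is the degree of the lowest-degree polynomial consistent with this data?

3

Forward differences of the values at s = 3, 4, 5, 6, 7, 8, 9:
  p  : -147  -343  -663  -1137  -1795  -2667  -3783
  Δ  : -196  -320  -474  -658  -872  -1116
  Δ^2: -124  -154  -184  -214  -244
  Δ^3: -30  -30  -30  -30
  Δ^4: 0  0  0
  Δ^5: 0  0
  Δ^6: 0
The third differences are constant (-30) and nonzero, while all higher differences vanish, so the minimal degree is 3.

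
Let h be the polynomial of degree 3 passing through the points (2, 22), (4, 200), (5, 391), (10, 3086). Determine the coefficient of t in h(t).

-1

Write h(t) = at^3 + bt^2 + ct + d. Substituting each data point gives a linear system:
  8a + 4b + 2c + d = 22
  64a + 16b + 4c + d = 200
  125a + 25b + 5c + d = 391
  1000a + 100b + 10c + d = 3086
Solving the system yields a = 3, b = 1, c = -1, d = -4.
So h(t) = 3t³ + t² - t - 4.
The coefficient of t is -1.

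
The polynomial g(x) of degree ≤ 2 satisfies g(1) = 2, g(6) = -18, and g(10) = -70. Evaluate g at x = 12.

-108

Using the Lagrange interpolation formula with nodes 1, 6, 10:
  L_0(x) = (x - 6)(x - 10) / 45
  L_1(x) = (x - 1)(x - 10) / -20
  L_2(x) = (x - 1)(x - 6) / 36
Then g(x) = 2·L_0(x) - 18·L_1(x) - 70·L_2(x).
Expanding and collecting terms gives g(x) = -x^2 + 3x.
Evaluating at x = 12: g(12) = -108.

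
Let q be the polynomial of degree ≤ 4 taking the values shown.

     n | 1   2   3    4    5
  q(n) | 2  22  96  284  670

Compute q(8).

4216

Using the Lagrange interpolation formula with nodes 1, 2, 3, 4, 5:
  L_0(n) = (n - 2)(n - 3)(n - 4)(n - 5) / 24
  L_1(n) = (n - 1)(n - 3)(n - 4)(n - 5) / -6
  L_2(n) = (n - 1)(n - 2)(n - 4)(n - 5) / 4
  L_3(n) = (n - 1)(n - 2)(n - 3)(n - 5) / -6
  L_4(n) = (n - 1)(n - 2)(n - 3)(n - 4) / 24
Then q(n) = 2·L_0(n) + 22·L_1(n) + 96·L_2(n) + 284·L_3(n) + 670·L_4(n).
Expanding and collecting terms gives q(n) = n^4 + 2n^2 - n.
Evaluating at n = 8: q(8) = 4216.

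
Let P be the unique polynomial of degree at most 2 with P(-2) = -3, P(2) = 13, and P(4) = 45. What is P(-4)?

Using the Lagrange interpolation formula with nodes -2, 2, 4:
  L_0(n) = (n - 2)(n - 4) / 24
  L_1(n) = (n + 2)(n - 4) / -8
  L_2(n) = (n + 2)(n - 2) / 12
Then P(n) = -3·L_0(n) + 13·L_1(n) + 45·L_2(n).
Expanding and collecting terms gives P(n) = 2n² + 4n - 3.
Evaluating at n = -4: P(-4) = 13.

13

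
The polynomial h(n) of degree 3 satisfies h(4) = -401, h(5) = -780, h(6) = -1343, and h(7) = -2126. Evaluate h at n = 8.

Using the Lagrange interpolation formula with nodes 4, 5, 6, 7:
  L_0(n) = (n - 5)(n - 6)(n - 7) / -6
  L_1(n) = (n - 4)(n - 6)(n - 7) / 2
  L_2(n) = (n - 4)(n - 5)(n - 7) / -2
  L_3(n) = (n - 4)(n - 5)(n - 6) / 6
Then h(n) = -401·L_0(n) - 780·L_1(n) - 1343·L_2(n) - 2126·L_3(n).
Expanding and collecting terms gives h(n) = -6n^3 - 2n^2 + 5n - 5.
Evaluating at n = 8: h(8) = -3165.

-3165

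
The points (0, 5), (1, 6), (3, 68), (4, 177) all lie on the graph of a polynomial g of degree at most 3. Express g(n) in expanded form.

g(n) = 4n^3 - 6n^2 + 3n + 5

Write g(n) = an^3 + bn^2 + cn + d. Substituting each data point gives a linear system:
  d = 5
  a + b + c + d = 6
  27a + 9b + 3c + d = 68
  64a + 16b + 4c + d = 177
Solving the system yields a = 4, b = -6, c = 3, d = 5.
So g(n) = 4n^3 - 6n^2 + 3n + 5.
Check: g(4) = 177. ✓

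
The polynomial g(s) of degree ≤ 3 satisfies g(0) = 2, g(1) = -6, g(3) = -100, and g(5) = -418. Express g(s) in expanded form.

Using the Lagrange interpolation formula with nodes 0, 1, 3, 5:
  L_0(s) = (s - 1)(s - 3)(s - 5) / -15
  L_1(s) = s(s - 3)(s - 5) / 8
  L_2(s) = s(s - 1)(s - 5) / -12
  L_3(s) = s(s - 1)(s - 3) / 40
Then g(s) = 2·L_0(s) - 6·L_1(s) - 100·L_2(s) - 418·L_3(s).
Expanding and collecting terms gives g(s) = -3s³ - s² - 4s + 2.
Check: g(5) = -418. ✓

g(s) = -3s^3 - s^2 - 4s + 2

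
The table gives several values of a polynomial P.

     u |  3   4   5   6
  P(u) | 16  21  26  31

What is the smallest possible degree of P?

1

Forward differences of the values at u = 3, 4, 5, 6:
  P  : 16  21  26  31
  Δ  : 5  5  5
  Δ^2: 0  0
  Δ^3: 0
The first differences are constant (5) and nonzero, while all higher differences vanish, so the minimal degree is 1.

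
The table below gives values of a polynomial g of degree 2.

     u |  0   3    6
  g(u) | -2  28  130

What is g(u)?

g(u) = 4u^2 - 2u - 2

Write g(u) = au^2 + bu + c. Substituting each data point gives a linear system:
  c = -2
  9a + 3b + c = 28
  36a + 6b + c = 130
Solving the system yields a = 4, b = -2, c = -2.
So g(u) = 4u² - 2u - 2.
Check: g(3) = 28. ✓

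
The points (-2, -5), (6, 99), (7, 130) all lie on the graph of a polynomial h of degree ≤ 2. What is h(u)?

Write h(u) = au^2 + bu + c. Substituting each data point gives a linear system:
  4a - 2b + c = -5
  36a + 6b + c = 99
  49a + 7b + c = 130
Solving the system yields a = 2, b = 5, c = -3.
So h(u) = 2u² + 5u - 3.
Check: h(6) = 99. ✓

h(u) = 2u^2 + 5u - 3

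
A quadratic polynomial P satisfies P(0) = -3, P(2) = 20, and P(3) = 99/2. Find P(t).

P(t) = 6t^2 - (1/2)t - 3

Using the Lagrange interpolation formula with nodes 0, 2, 3:
  L_0(t) = (t - 2)(t - 3) / 6
  L_1(t) = t(t - 3) / -2
  L_2(t) = t(t - 2) / 3
Then P(t) = -3·L_0(t) + 20·L_1(t) + 99/2·L_2(t).
Expanding and collecting terms gives P(t) = 6t^2 - (1/2)t - 3.
Check: P(3) = 99/2. ✓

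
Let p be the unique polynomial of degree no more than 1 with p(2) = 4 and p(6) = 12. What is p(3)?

6

Write p(t) = at + b. Substituting each data point gives a linear system:
  2a + b = 4
  6a + b = 12
Solving the system yields a = 2, b = 0.
So p(t) = 2t.
Then p(3) = 6.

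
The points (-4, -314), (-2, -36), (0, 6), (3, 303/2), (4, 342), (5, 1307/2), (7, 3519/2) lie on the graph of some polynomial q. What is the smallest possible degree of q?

3

Divided differences on the nodes -4, -2, 0, 3, 4, 5, 7:
  order 0: -314  -36  6  303/2  342  1307/2  3519/2
  order 1: 139  21  97/2  381/2  623/2  553
  order 2: -59/2  11/2  71/2  121/2  161/2
  order 3: 5  5  5  5
  order 4: 0  0  0
  order 5: 0  0
  order 6: 0
The order-3 divided differences are all 5 (nonzero) and every higher order vanishes, so the data lies on a polynomial of degree exactly 3.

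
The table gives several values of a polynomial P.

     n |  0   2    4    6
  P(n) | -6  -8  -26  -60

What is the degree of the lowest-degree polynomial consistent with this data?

2

Forward differences of the values at n = 0, 2, 4, 6:
  P  : -6  -8  -26  -60
  Δ  : -2  -18  -34
  Δ^2: -16  -16
  Δ^3: 0
The second differences are constant (-16) and nonzero, while all higher differences vanish, so the minimal degree is 2.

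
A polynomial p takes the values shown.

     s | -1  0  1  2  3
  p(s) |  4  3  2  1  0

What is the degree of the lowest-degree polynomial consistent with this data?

1

Forward differences of the values at s = -1, 0, 1, 2, 3:
  p  : 4  3  2  1  0
  Δ  : -1  -1  -1  -1
  Δ^2: 0  0  0
  Δ^3: 0  0
  Δ^4: 0
The first differences are constant (-1) and nonzero, while all higher differences vanish, so the minimal degree is 1.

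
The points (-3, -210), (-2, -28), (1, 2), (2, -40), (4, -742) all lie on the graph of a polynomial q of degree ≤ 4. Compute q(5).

-1834

Using the Lagrange interpolation formula with nodes -3, -2, 1, 2, 4:
  L_0(s) = (s + 2)(s - 1)(s - 2)(s - 4) / 140
  L_1(s) = (s + 3)(s - 1)(s - 2)(s - 4) / -72
  L_2(s) = (s + 3)(s + 2)(s - 2)(s - 4) / 36
  L_3(s) = (s + 3)(s + 2)(s - 1)(s - 4) / -40
  L_4(s) = (s + 3)(s + 2)(s - 1)(s - 2) / 252
Then q(s) = -210·L_0(s) - 28·L_1(s) + 2·L_2(s) - 40·L_3(s) - 742·L_4(s).
Expanding and collecting terms gives q(s) = -3s^4 + 2s^2 - 3s + 6.
Evaluating at s = 5: q(5) = -1834.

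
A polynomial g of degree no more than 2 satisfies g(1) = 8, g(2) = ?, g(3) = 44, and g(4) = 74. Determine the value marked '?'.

On equispaced nodes a degree-2 polynomial has vanishing third forward difference, so
  - g(1) + 3·g(2) - 3·g(3) + g(4) = 0.
Substituting the known values and solving for g(2):
  3·g(2) = 66
  g(2) = 22.

22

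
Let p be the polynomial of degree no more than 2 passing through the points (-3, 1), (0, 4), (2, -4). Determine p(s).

p(s) = -s^2 - 2s + 4

Using the Lagrange interpolation formula with nodes -3, 0, 2:
  L_0(s) = s(s - 2) / 15
  L_1(s) = (s + 3)(s - 2) / -6
  L_2(s) = (s + 3)s / 10
Then p(s) = 1·L_0(s) + 4·L_1(s) - 4·L_2(s).
Expanding and collecting terms gives p(s) = -s^2 - 2s + 4.
Check: p(2) = -4. ✓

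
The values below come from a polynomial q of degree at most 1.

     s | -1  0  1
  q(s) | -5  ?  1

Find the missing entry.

-2

The 2 known points determine the degree-1 polynomial uniquely.
Write q(s) = as + b. Substituting each data point gives a linear system:
  -a + b = -5
  a + b = 1
Solving the system yields a = 3, b = -2.
So q(s) = 3s - 2.
Then q(0) = -2.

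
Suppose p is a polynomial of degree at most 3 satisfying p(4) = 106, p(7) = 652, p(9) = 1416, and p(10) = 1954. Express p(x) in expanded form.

Write p(x) = ax^3 + bx^2 + cx + d. Substituting each data point gives a linear system:
  64a + 16b + 4c + d = 106
  343a + 49b + 7c + d = 652
  729a + 81b + 9c + d = 1416
  1000a + 100b + 10c + d = 1954
Solving the system yields a = 2, b = 0, c = -4, d = -6.
So p(x) = 2x^3 - 4x - 6.
Check: p(9) = 1416. ✓

p(x) = 2x^3 - 4x - 6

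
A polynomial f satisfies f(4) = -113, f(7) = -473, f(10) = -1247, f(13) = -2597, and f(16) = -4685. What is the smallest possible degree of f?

3

Forward differences of the values at t = 4, 7, 10, 13, 16:
  f  : -113  -473  -1247  -2597  -4685
  Δ  : -360  -774  -1350  -2088
  Δ^2: -414  -576  -738
  Δ^3: -162  -162
  Δ^4: 0
The third differences are constant (-162) and nonzero, while all higher differences vanish, so the minimal degree is 3.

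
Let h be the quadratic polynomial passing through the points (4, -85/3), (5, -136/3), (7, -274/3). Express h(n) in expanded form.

h(n) = -2n^2 + n - 1/3

Write h(n) = an^2 + bn + c. Substituting each data point gives a linear system:
  16a + 4b + c = -85/3
  25a + 5b + c = -136/3
  49a + 7b + c = -274/3
Solving the system yields a = -2, b = 1, c = -1/3.
So h(n) = -2n^2 + n - 1/3.
Check: h(4) = -85/3. ✓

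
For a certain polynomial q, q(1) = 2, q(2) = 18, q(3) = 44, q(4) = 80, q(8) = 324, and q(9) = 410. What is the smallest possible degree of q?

2

Divided differences on the nodes 1, 2, 3, 4, 8, 9:
  order 0: 2  18  44  80  324  410
  order 1: 16  26  36  61  86
  order 2: 5  5  5  5
  order 3: 0  0  0
  order 4: 0  0
  order 5: 0
The order-2 divided differences are all 5 (nonzero) and every higher order vanishes, so the data lies on a polynomial of degree exactly 2.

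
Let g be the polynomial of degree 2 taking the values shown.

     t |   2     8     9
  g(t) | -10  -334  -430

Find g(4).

Using the Lagrange interpolation formula with nodes 2, 8, 9:
  L_0(t) = (t - 8)(t - 9) / 42
  L_1(t) = (t - 2)(t - 9) / -6
  L_2(t) = (t - 2)(t - 8) / 7
Then g(t) = -10·L_0(t) - 334·L_1(t) - 430·L_2(t).
Expanding and collecting terms gives g(t) = -6t^2 + 6t + 2.
Evaluating at t = 4: g(4) = -70.

-70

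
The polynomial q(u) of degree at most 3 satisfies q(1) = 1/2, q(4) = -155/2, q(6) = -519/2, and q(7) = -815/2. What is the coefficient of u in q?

Write q(u) = au^3 + bu^2 + cu + d. Substituting each data point gives a linear system:
  a + b + c + d = 1/2
  64a + 16b + 4c + d = -155/2
  216a + 36b + 6c + d = -519/2
  343a + 49b + 7c + d = -815/2
Solving the system yields a = -1, b = -2, c = 5, d = -3/2.
So q(u) = -u^3 - 2u^2 + 5u - 3/2.
The coefficient of u is 5.

5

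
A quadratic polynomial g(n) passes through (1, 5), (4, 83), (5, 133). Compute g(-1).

13

Write g(n) = an^2 + bn + c. Substituting each data point gives a linear system:
  a + b + c = 5
  16a + 4b + c = 83
  25a + 5b + c = 133
Solving the system yields a = 6, b = -4, c = 3.
So g(n) = 6n^2 - 4n + 3.
Then g(-1) = 13.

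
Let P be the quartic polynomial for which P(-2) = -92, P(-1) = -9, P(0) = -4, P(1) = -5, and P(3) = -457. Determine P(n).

P(n) = -6n^4 + 3n^2 + 2n - 4

Write P(n) = an^4 + bn^3 + cn^2 + dn + e. Substituting each data point gives a linear system:
  16a - 8b + 4c - 2d + e = -92
  a - b + c - d + e = -9
  e = -4
  a + b + c + d + e = -5
  81a + 27b + 9c + 3d + e = -457
Solving the system yields a = -6, b = 0, c = 3, d = 2, e = -4.
So P(n) = -6n^4 + 3n^2 + 2n - 4.
Check: P(-2) = -92. ✓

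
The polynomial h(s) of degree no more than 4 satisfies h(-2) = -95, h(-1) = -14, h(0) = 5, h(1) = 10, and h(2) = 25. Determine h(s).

h(s) = -s^4 + 6s^3 - 6s^2 + 6s + 5

Using the Lagrange interpolation formula with nodes -2, -1, 0, 1, 2:
  L_0(s) = (s + 1)s(s - 1)(s - 2) / 24
  L_1(s) = (s + 2)s(s - 1)(s - 2) / -6
  L_2(s) = (s + 2)(s + 1)(s - 1)(s - 2) / 4
  L_3(s) = (s + 2)(s + 1)s(s - 2) / -6
  L_4(s) = (s + 2)(s + 1)s(s - 1) / 24
Then h(s) = -95·L_0(s) - 14·L_1(s) + 5·L_2(s) + 10·L_3(s) + 25·L_4(s).
Expanding and collecting terms gives h(s) = -s^4 + 6s^3 - 6s^2 + 6s + 5.
Check: h(1) = 10. ✓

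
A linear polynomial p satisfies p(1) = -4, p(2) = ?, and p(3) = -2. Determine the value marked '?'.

The 2 known points determine the degree-1 polynomial uniquely.
Write p(x) = ax + b. Substituting each data point gives a linear system:
  a + b = -4
  3a + b = -2
Solving the system yields a = 1, b = -5.
So p(x) = x - 5.
Then p(2) = -3.

-3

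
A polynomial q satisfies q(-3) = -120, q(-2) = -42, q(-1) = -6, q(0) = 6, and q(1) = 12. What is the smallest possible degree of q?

3

Forward differences of the values at x = -3, -2, -1, 0, 1:
  q  : -120  -42  -6  6  12
  Δ  : 78  36  12  6
  Δ^2: -42  -24  -6
  Δ^3: 18  18
  Δ^4: 0
The third differences are constant (18) and nonzero, while all higher differences vanish, so the minimal degree is 3.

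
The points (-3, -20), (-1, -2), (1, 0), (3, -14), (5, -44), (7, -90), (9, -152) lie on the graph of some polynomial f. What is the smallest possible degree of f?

2

Forward differences of the values at u = -3, -1, 1, 3, 5, 7, 9:
  f  : -20  -2  0  -14  -44  -90  -152
  Δ  : 18  2  -14  -30  -46  -62
  Δ^2: -16  -16  -16  -16  -16
  Δ^3: 0  0  0  0
  Δ^4: 0  0  0
  Δ^5: 0  0
  Δ^6: 0
The second differences are constant (-16) and nonzero, while all higher differences vanish, so the minimal degree is 2.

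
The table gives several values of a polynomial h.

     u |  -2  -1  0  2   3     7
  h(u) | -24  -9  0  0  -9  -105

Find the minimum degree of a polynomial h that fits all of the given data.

2

Divided differences on the nodes -2, -1, 0, 2, 3, 7:
  order 0: -24  -9  0  0  -9  -105
  order 1: 15  9  0  -9  -24
  order 2: -3  -3  -3  -3
  order 3: 0  0  0
  order 4: 0  0
  order 5: 0
The order-2 divided differences are all -3 (nonzero) and every higher order vanishes, so the data lies on a polynomial of degree exactly 2.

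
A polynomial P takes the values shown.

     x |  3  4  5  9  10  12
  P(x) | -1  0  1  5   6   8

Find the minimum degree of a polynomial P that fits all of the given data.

1

Divided differences on the nodes 3, 4, 5, 9, 10, 12:
  order 0: -1  0  1  5  6  8
  order 1: 1  1  1  1  1
  order 2: 0  0  0  0
  order 3: 0  0  0
  order 4: 0  0
  order 5: 0
The order-1 divided differences are all 1 (nonzero) and every higher order vanishes, so the data lies on a polynomial of degree exactly 1.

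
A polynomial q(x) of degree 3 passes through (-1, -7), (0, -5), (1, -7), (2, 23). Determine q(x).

Write q(x) = ax^3 + bx^2 + cx + d. Substituting each data point gives a linear system:
  -a + b - c + d = -7
  d = -5
  a + b + c + d = -7
  8a + 4b + 2c + d = 23
Solving the system yields a = 6, b = -2, c = -6, d = -5.
So q(x) = 6x³ - 2x² - 6x - 5.
Check: q(0) = -5. ✓

q(x) = 6x^3 - 2x^2 - 6x - 5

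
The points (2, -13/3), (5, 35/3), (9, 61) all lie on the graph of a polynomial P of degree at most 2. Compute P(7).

Write P(n) = an^2 + bn + c. Substituting each data point gives a linear system:
  4a + 2b + c = -13/3
  25a + 5b + c = 35/3
  81a + 9b + c = 61
Solving the system yields a = 1, b = -5/3, c = -5.
So P(n) = n^2 - (5/3)n - 5.
Then P(7) = 97/3.

97/3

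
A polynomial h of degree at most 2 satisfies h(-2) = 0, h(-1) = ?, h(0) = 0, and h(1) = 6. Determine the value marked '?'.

-2

On equispaced nodes a degree-2 polynomial has vanishing third forward difference, so
  - h(-2) + 3·h(-1) - 3·h(0) + h(1) = 0.
Substituting the known values and solving for h(-1):
  3·h(-1) = -6
  h(-1) = -2.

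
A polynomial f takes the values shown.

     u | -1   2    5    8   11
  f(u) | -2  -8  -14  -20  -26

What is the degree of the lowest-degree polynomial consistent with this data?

1

Forward differences of the values at u = -1, 2, 5, 8, 11:
  f  : -2  -8  -14  -20  -26
  Δ  : -6  -6  -6  -6
  Δ^2: 0  0  0
  Δ^3: 0  0
  Δ^4: 0
The first differences are constant (-6) and nonzero, while all higher differences vanish, so the minimal degree is 1.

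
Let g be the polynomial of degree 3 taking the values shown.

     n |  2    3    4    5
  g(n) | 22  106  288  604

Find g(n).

g(n) = 6n^3 - 5n^2 - 5n + 4

Write g(n) = an^3 + bn^2 + cn + d. Substituting each data point gives a linear system:
  8a + 4b + 2c + d = 22
  27a + 9b + 3c + d = 106
  64a + 16b + 4c + d = 288
  125a + 25b + 5c + d = 604
Solving the system yields a = 6, b = -5, c = -5, d = 4.
So g(n) = 6n^3 - 5n^2 - 5n + 4.
Check: g(3) = 106. ✓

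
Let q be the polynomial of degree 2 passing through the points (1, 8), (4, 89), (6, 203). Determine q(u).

q(u) = 6u^2 - 3u + 5

Write q(u) = au^2 + bu + c. Substituting each data point gives a linear system:
  a + b + c = 8
  16a + 4b + c = 89
  36a + 6b + c = 203
Solving the system yields a = 6, b = -3, c = 5.
So q(u) = 6u^2 - 3u + 5.
Check: q(4) = 89. ✓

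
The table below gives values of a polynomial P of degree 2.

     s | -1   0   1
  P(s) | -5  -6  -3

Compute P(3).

Forward differences of the values at s = -1, 0, 1:
  P  : -5  -6  -3
  Δ  : -1  3
  Δ^2: 4
The second differences are constant, confirming degree 2.
Interpolating (Newton forward form) and evaluating at s = 3 gives P(3) = 15.

15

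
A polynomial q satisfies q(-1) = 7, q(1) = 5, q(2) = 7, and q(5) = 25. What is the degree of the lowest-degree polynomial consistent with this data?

2

Divided differences on the nodes -1, 1, 2, 5:
  order 0: 7  5  7  25
  order 1: -1  2  6
  order 2: 1  1
  order 3: 0
The order-2 divided differences are all 1 (nonzero) and every higher order vanishes, so the data lies on a polynomial of degree exactly 2.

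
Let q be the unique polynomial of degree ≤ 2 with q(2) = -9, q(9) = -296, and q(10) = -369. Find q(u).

Using the Lagrange interpolation formula with nodes 2, 9, 10:
  L_0(u) = (u - 9)(u - 10) / 56
  L_1(u) = (u - 2)(u - 10) / -7
  L_2(u) = (u - 2)(u - 9) / 8
Then q(u) = -9·L_0(u) - 296·L_1(u) - 369·L_2(u).
Expanding and collecting terms gives q(u) = -4u² + 3u + 1.
Check: q(2) = -9. ✓

q(u) = -4u^2 + 3u + 1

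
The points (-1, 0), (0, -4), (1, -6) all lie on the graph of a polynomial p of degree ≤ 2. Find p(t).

p(t) = t^2 - 3t - 4

Using the Lagrange interpolation formula with nodes -1, 0, 1:
  L_0(t) = t(t - 1) / 2
  L_1(t) = (t + 1)(t - 1) / -1
  L_2(t) = (t + 1)t / 2
Then p(t) = 0·L_0(t) - 4·L_1(t) - 6·L_2(t).
Expanding and collecting terms gives p(t) = t² - 3t - 4.
Check: p(1) = -6. ✓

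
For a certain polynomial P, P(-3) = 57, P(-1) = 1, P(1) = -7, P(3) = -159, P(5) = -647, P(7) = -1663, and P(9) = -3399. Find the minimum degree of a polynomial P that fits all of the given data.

3

Forward differences of the values at n = -3, -1, 1, 3, 5, 7, 9:
  P  : 57  1  -7  -159  -647  -1663  -3399
  Δ  : -56  -8  -152  -488  -1016  -1736
  Δ^2: 48  -144  -336  -528  -720
  Δ^3: -192  -192  -192  -192
  Δ^4: 0  0  0
  Δ^5: 0  0
  Δ^6: 0
The third differences are constant (-192) and nonzero, while all higher differences vanish, so the minimal degree is 3.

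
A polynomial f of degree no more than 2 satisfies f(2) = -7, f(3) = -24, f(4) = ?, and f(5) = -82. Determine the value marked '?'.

-49

The 3 known points determine the degree-2 polynomial uniquely.
Write f(t) = at^2 + bt + c. Substituting each data point gives a linear system:
  4a + 2b + c = -7
  9a + 3b + c = -24
  25a + 5b + c = -82
Solving the system yields a = -4, b = 3, c = 3.
So f(t) = -4t^2 + 3t + 3.
Then f(4) = -49.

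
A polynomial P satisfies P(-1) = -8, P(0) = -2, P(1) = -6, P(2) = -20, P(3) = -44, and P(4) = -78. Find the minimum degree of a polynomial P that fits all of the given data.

Forward differences of the values at n = -1, 0, 1, 2, 3, 4:
  P  : -8  -2  -6  -20  -44  -78
  Δ  : 6  -4  -14  -24  -34
  Δ^2: -10  -10  -10  -10
  Δ^3: 0  0  0
  Δ^4: 0  0
  Δ^5: 0
The second differences are constant (-10) and nonzero, while all higher differences vanish, so the minimal degree is 2.

2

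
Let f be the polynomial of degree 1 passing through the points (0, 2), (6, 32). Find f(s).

Write f(s) = as + b. Substituting each data point gives a linear system:
  b = 2
  6a + b = 32
Solving the system yields a = 5, b = 2.
So f(s) = 5s + 2.
Check: f(0) = 2. ✓

f(s) = 5s + 2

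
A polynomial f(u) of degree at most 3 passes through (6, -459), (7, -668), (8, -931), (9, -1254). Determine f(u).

f(u) = -u^3 - 6u^2 - 4u - 3

Using the Lagrange interpolation formula with nodes 6, 7, 8, 9:
  L_0(u) = (u - 7)(u - 8)(u - 9) / -6
  L_1(u) = (u - 6)(u - 8)(u - 9) / 2
  L_2(u) = (u - 6)(u - 7)(u - 9) / -2
  L_3(u) = (u - 6)(u - 7)(u - 8) / 6
Then f(u) = -459·L_0(u) - 668·L_1(u) - 931·L_2(u) - 1254·L_3(u).
Expanding and collecting terms gives f(u) = -u³ - 6u² - 4u - 3.
Check: f(6) = -459. ✓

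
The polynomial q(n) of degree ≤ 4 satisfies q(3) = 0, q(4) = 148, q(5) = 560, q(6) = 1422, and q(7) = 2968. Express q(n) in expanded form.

Write q(n) = an^4 + bn^3 + cn^2 + dn + e. Substituting each data point gives a linear system:
  81a + 27b + 9c + 3d + e = 0
  256a + 64b + 16c + 4d + e = 148
  625a + 125b + 25c + 5d + e = 560
  1296a + 216b + 36c + 6d + e = 1422
  2401a + 343b + 49c + 7d + e = 2968
Solving the system yields a = 2, b = -5, c = -2, d = -3, e = 0.
So q(n) = 2n^4 - 5n^3 - 2n^2 - 3n.
Check: q(7) = 2968. ✓

q(n) = 2n^4 - 5n^3 - 2n^2 - 3n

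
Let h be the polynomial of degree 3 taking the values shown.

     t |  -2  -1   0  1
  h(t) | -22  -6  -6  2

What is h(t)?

h(t) = 4t^3 + 4t^2 - 6

Using the Lagrange interpolation formula with nodes -2, -1, 0, 1:
  L_0(t) = (t + 1)t(t - 1) / -6
  L_1(t) = (t + 2)t(t - 1) / 2
  L_2(t) = (t + 2)(t + 1)(t - 1) / -2
  L_3(t) = (t + 2)(t + 1)t / 6
Then h(t) = -22·L_0(t) - 6·L_1(t) - 6·L_2(t) + 2·L_3(t).
Expanding and collecting terms gives h(t) = 4t^3 + 4t^2 - 6.
Check: h(0) = -6. ✓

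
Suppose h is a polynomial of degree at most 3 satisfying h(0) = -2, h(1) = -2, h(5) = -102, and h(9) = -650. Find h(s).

Write h(s) = as^3 + bs^2 + cs + d. Substituting each data point gives a linear system:
  d = -2
  a + b + c + d = -2
  125a + 25b + 5c + d = -102
  729a + 81b + 9c + d = -650
Solving the system yields a = -1, b = 1, c = 0, d = -2.
So h(s) = -s^3 + s^2 - 2.
Check: h(9) = -650. ✓

h(s) = -s^3 + s^2 - 2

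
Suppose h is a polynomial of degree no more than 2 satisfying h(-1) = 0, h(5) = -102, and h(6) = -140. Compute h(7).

Write h(x) = ax^2 + bx + c. Substituting each data point gives a linear system:
  a - b + c = 0
  25a + 5b + c = -102
  36a + 6b + c = -140
Solving the system yields a = -3, b = -5, c = -2.
So h(x) = -3x² - 5x - 2.
Then h(7) = -184.

-184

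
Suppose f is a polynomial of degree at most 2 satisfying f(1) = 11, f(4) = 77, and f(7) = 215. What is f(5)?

115

Write f(n) = an^2 + bn + c. Substituting each data point gives a linear system:
  a + b + c = 11
  16a + 4b + c = 77
  49a + 7b + c = 215
Solving the system yields a = 4, b = 2, c = 5.
So f(n) = 4n^2 + 2n + 5.
Then f(5) = 115.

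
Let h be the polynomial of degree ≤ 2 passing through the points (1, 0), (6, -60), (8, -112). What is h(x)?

Write h(x) = ax^2 + bx + c. Substituting each data point gives a linear system:
  a + b + c = 0
  36a + 6b + c = -60
  64a + 8b + c = -112
Solving the system yields a = -2, b = 2, c = 0.
So h(x) = -2x² + 2x.
Check: h(6) = -60. ✓

h(x) = -2x^2 + 2x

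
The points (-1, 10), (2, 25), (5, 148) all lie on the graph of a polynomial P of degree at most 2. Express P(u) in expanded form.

Write P(u) = au^2 + bu + c. Substituting each data point gives a linear system:
  a - b + c = 10
  4a + 2b + c = 25
  25a + 5b + c = 148
Solving the system yields a = 6, b = -1, c = 3.
So P(u) = 6u² - u + 3.
Check: P(-1) = 10. ✓

P(u) = 6u^2 - u + 3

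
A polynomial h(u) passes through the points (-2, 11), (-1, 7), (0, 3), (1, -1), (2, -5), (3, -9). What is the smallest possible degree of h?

1

Forward differences of the values at u = -2, -1, 0, 1, 2, 3:
  h  : 11  7  3  -1  -5  -9
  Δ  : -4  -4  -4  -4  -4
  Δ^2: 0  0  0  0
  Δ^3: 0  0  0
  Δ^4: 0  0
  Δ^5: 0
The first differences are constant (-4) and nonzero, while all higher differences vanish, so the minimal degree is 1.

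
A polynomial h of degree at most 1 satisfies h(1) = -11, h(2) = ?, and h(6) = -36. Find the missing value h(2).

The 2 known points determine the degree-1 polynomial uniquely.
Write h(x) = ax + b. Substituting each data point gives a linear system:
  a + b = -11
  6a + b = -36
Solving the system yields a = -5, b = -6.
So h(x) = -5x - 6.
Then h(2) = -16.

-16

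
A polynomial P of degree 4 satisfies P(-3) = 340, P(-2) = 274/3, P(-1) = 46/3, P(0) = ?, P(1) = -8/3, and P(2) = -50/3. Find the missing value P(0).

4

On equispaced nodes a degree-4 polynomial has vanishing fifth forward difference, so
  - P(-3) + 5·P(-2) - 10·P(-1) + 10·P(0) - 5·P(1) + P(2) = 0.
Substituting the known values and solving for P(0):
  10·P(0) = 40
  P(0) = 4.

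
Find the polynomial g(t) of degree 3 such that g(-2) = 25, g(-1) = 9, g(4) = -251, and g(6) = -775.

g(t) = -3t^3 - 3t^2 - 4t + 5

Write g(t) = at^3 + bt^2 + ct + d. Substituting each data point gives a linear system:
  -8a + 4b - 2c + d = 25
  -a + b - c + d = 9
  64a + 16b + 4c + d = -251
  216a + 36b + 6c + d = -775
Solving the system yields a = -3, b = -3, c = -4, d = 5.
So g(t) = -3t³ - 3t² - 4t + 5.
Check: g(6) = -775. ✓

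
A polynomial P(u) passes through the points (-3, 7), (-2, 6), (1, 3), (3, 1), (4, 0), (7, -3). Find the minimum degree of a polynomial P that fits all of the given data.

1

Divided differences on the nodes -3, -2, 1, 3, 4, 7:
  order 0: 7  6  3  1  0  -3
  order 1: -1  -1  -1  -1  -1
  order 2: 0  0  0  0
  order 3: 0  0  0
  order 4: 0  0
  order 5: 0
The order-1 divided differences are all -1 (nonzero) and every higher order vanishes, so the data lies on a polynomial of degree exactly 1.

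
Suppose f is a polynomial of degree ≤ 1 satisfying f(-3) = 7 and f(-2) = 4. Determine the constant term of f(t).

Write f(t) = at + b. Substituting each data point gives a linear system:
  -3a + b = 7
  -2a + b = 4
Solving the system yields a = -3, b = -2.
So f(t) = -3t - 2.
The constant term is -2.

-2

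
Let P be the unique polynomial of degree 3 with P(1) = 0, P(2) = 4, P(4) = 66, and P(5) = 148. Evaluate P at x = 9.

1096

Using the Lagrange interpolation formula with nodes 1, 2, 4, 5:
  L_0(x) = (x - 2)(x - 4)(x - 5) / -12
  L_1(x) = (x - 1)(x - 4)(x - 5) / 6
  L_2(x) = (x - 1)(x - 2)(x - 5) / -6
  L_3(x) = (x - 1)(x - 2)(x - 4) / 12
Then P(x) = 0·L_0(x) + 4·L_1(x) + 66·L_2(x) + 148·L_3(x).
Expanding and collecting terms gives P(x) = 2x³ - 5x² + 5x - 2.
Evaluating at x = 9: P(9) = 1096.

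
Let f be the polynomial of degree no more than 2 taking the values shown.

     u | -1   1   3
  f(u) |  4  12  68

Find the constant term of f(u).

Write f(u) = au^2 + bu + c. Substituting each data point gives a linear system:
  a - b + c = 4
  a + b + c = 12
  9a + 3b + c = 68
Solving the system yields a = 6, b = 4, c = 2.
So f(u) = 6u² + 4u + 2.
The constant term is 2.

2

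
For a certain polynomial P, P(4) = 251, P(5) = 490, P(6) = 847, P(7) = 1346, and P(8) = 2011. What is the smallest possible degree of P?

3

Forward differences of the values at x = 4, 5, 6, 7, 8:
  P  : 251  490  847  1346  2011
  Δ  : 239  357  499  665
  Δ^2: 118  142  166
  Δ^3: 24  24
  Δ^4: 0
The third differences are constant (24) and nonzero, while all higher differences vanish, so the minimal degree is 3.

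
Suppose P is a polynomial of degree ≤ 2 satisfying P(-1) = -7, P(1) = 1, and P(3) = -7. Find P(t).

P(t) = -2t^2 + 4t - 1

Using the Lagrange interpolation formula with nodes -1, 1, 3:
  L_0(t) = (t - 1)(t - 3) / 8
  L_1(t) = (t + 1)(t - 3) / -4
  L_2(t) = (t + 1)(t - 1) / 8
Then P(t) = -7·L_0(t) + 1·L_1(t) - 7·L_2(t).
Expanding and collecting terms gives P(t) = -2t^2 + 4t - 1.
Check: P(3) = -7. ✓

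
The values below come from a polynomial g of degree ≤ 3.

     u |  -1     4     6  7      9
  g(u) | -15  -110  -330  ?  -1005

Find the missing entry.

-503

The 4 known points determine the degree-3 polynomial uniquely.
Write g(u) = au^3 + bu^2 + cu + d. Substituting each data point gives a linear system:
  -a + b - c + d = -15
  64a + 16b + 4c + d = -110
  216a + 36b + 6c + d = -330
  729a + 81b + 9c + d = -1005
Solving the system yields a = -1, b = -4, c = 6, d = -6.
So g(u) = -u³ - 4u² + 6u - 6.
Then g(7) = -503.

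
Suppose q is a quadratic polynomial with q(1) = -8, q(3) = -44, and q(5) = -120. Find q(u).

Write q(u) = au^2 + bu + c. Substituting each data point gives a linear system:
  a + b + c = -8
  9a + 3b + c = -44
  25a + 5b + c = -120
Solving the system yields a = -5, b = 2, c = -5.
So q(u) = -5u^2 + 2u - 5.
Check: q(1) = -8. ✓

q(u) = -5u^2 + 2u - 5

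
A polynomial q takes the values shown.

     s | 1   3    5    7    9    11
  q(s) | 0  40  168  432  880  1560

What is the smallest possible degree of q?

Forward differences of the values at s = 1, 3, 5, 7, 9, 11:
  q  : 0  40  168  432  880  1560
  Δ  : 40  128  264  448  680
  Δ^2: 88  136  184  232
  Δ^3: 48  48  48
  Δ^4: 0  0
  Δ^5: 0
The third differences are constant (48) and nonzero, while all higher differences vanish, so the minimal degree is 3.

3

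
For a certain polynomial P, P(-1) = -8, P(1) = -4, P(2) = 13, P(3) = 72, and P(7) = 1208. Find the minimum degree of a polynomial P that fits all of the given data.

Divided differences on the nodes -1, 1, 2, 3, 7:
  order 0: -8  -4  13  72  1208
  order 1: 2  17  59  284
  order 2: 5  21  45
  order 3: 4  4
  order 4: 0
The order-3 divided differences are all 4 (nonzero) and every higher order vanishes, so the data lies on a polynomial of degree exactly 3.

3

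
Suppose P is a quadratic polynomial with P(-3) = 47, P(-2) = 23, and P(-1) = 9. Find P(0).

5

Forward differences of the values at x = -3, -2, -1:
  P  : 47  23  9
  Δ  : -24  -14
  Δ^2: 10
The second differences are constant, confirming degree 2.
Interpolating (Newton forward form) and evaluating at x = 0 gives P(0) = 5.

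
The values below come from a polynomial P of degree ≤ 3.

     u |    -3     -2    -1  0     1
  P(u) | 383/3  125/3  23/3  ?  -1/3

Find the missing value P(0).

On equispaced nodes a degree-3 polynomial has vanishing fourth forward difference, so
  P(-3) - 4·P(-2) + 6·P(-1) - 4·P(0) + P(1) = 0.
Substituting the known values and solving for P(0):
  -4·P(0) = -20/3
  P(0) = 5/3.

5/3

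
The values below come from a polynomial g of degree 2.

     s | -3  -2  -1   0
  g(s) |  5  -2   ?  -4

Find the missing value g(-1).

-5

The 3 known points determine the degree-2 polynomial uniquely.
Write g(s) = as^2 + bs + c. Substituting each data point gives a linear system:
  9a - 3b + c = 5
  4a - 2b + c = -2
  c = -4
Solving the system yields a = 2, b = 3, c = -4.
So g(s) = 2s^2 + 3s - 4.
Then g(-1) = -5.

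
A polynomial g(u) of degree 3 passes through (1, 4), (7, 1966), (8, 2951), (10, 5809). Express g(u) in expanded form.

Write g(u) = au^3 + bu^2 + cu + d. Substituting each data point gives a linear system:
  a + b + c + d = 4
  343a + 49b + 7c + d = 1966
  512a + 64b + 8c + d = 2951
  1000a + 100b + 10c + d = 5809
Solving the system yields a = 6, b = -2, c = 1, d = -1.
So g(u) = 6u³ - 2u² + u - 1.
Check: g(10) = 5809. ✓

g(u) = 6u^3 - 2u^2 + u - 1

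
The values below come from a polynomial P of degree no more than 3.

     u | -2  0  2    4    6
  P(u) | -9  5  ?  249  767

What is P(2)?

The 4 known points determine the degree-3 polynomial uniquely.
Write P(u) = au^3 + bu^2 + cu + d. Substituting each data point gives a linear system:
  -8a + 4b - 2c + d = -9
  d = 5
  64a + 16b + 4c + d = 249
  216a + 36b + 6c + d = 767
Solving the system yields a = 3, b = 3, c = 1, d = 5.
So P(u) = 3u³ + 3u² + u + 5.
Then P(2) = 43.

43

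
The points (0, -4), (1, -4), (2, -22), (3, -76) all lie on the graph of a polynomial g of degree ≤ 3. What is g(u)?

g(u) = -3u^3 + 3u - 4

Using the Lagrange interpolation formula with nodes 0, 1, 2, 3:
  L_0(u) = (u - 1)(u - 2)(u - 3) / -6
  L_1(u) = u(u - 2)(u - 3) / 2
  L_2(u) = u(u - 1)(u - 3) / -2
  L_3(u) = u(u - 1)(u - 2) / 6
Then g(u) = -4·L_0(u) - 4·L_1(u) - 22·L_2(u) - 76·L_3(u).
Expanding and collecting terms gives g(u) = -3u³ + 3u - 4.
Check: g(2) = -22. ✓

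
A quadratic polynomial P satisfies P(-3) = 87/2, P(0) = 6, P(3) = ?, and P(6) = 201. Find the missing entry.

On equispaced nodes a degree-2 polynomial has vanishing third forward difference, so
  - P(-3) + 3·P(0) - 3·P(3) + P(6) = 0.
Substituting the known values and solving for P(3):
  -3·P(3) = -351/2
  P(3) = 117/2.

117/2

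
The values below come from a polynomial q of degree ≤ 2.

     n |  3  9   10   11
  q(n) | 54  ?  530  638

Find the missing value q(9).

The 3 known points determine the degree-2 polynomial uniquely.
Write q(n) = an^2 + bn + c. Substituting each data point gives a linear system:
  9a + 3b + c = 54
  100a + 10b + c = 530
  121a + 11b + c = 638
Solving the system yields a = 5, b = 3, c = 0.
So q(n) = 5n^2 + 3n.
Then q(9) = 432.

432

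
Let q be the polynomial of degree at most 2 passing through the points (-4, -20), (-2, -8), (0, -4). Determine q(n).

q(n) = -n^2 - 4

Write q(n) = an^2 + bn + c. Substituting each data point gives a linear system:
  16a - 4b + c = -20
  4a - 2b + c = -8
  c = -4
Solving the system yields a = -1, b = 0, c = -4.
So q(n) = -n^2 - 4.
Check: q(-2) = -8. ✓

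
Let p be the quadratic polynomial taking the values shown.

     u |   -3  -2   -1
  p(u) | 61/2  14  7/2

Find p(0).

Write p(u) = au^2 + bu + c. Substituting each data point gives a linear system:
  9a - 3b + c = 61/2
  4a - 2b + c = 14
  a - b + c = 7/2
Solving the system yields a = 3, b = -3/2, c = -1.
So p(u) = 3u^2 - (3/2)u - 1.
Then p(0) = -1.

-1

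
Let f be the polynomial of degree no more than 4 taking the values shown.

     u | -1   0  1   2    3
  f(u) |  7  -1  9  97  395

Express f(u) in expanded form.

f(u) = 3u^4 + 4u^3 + 6u^2 - 3u - 1

Write f(u) = au^4 + bu^3 + cu^2 + du + e. Substituting each data point gives a linear system:
  a - b + c - d + e = 7
  e = -1
  a + b + c + d + e = 9
  16a + 8b + 4c + 2d + e = 97
  81a + 27b + 9c + 3d + e = 395
Solving the system yields a = 3, b = 4, c = 6, d = -3, e = -1.
So f(u) = 3u^4 + 4u^3 + 6u^2 - 3u - 1.
Check: f(2) = 97. ✓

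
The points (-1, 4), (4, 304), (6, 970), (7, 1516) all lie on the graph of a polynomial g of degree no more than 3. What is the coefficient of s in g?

Write g(s) = as^3 + bs^2 + cs + d. Substituting each data point gives a linear system:
  -a + b - c + d = 4
  64a + 16b + 4c + d = 304
  216a + 36b + 6c + d = 970
  343a + 49b + 7c + d = 1516
Solving the system yields a = 4, b = 3, c = -1, d = 4.
So g(s) = 4s^3 + 3s^2 - s + 4.
The coefficient of s is -1.

-1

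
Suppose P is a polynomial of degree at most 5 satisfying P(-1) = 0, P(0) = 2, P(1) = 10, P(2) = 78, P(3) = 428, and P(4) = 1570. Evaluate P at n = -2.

Using the Lagrange interpolation formula with nodes -1, 0, 1, 2, 3, 4:
  L_0(n) = n(n - 1)(n - 2)(n - 3)(n - 4) / -120
  L_1(n) = (n + 1)(n - 1)(n - 2)(n - 3)(n - 4) / 24
  L_2(n) = (n + 1)n(n - 2)(n - 3)(n - 4) / -12
  L_3(n) = (n + 1)n(n - 1)(n - 3)(n - 4) / 12
  L_4(n) = (n + 1)n(n - 1)(n - 2)(n - 4) / -24
  L_5(n) = (n + 1)n(n - 1)(n - 2)(n - 3) / 120
Then P(n) = 0·L_0(n) + 2·L_1(n) + 10·L_2(n) + 78·L_3(n) + 428·L_4(n) + 1570·L_5(n).
Expanding and collecting terms gives P(n) = n^5 + 2n^4 + n^2 + 4n + 2.
Evaluating at n = -2: P(-2) = -2.

-2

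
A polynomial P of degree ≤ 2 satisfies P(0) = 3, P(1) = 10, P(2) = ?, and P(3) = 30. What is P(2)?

On equispaced nodes a degree-2 polynomial has vanishing third forward difference, so
  - P(0) + 3·P(1) - 3·P(2) + P(3) = 0.
Substituting the known values and solving for P(2):
  -3·P(2) = -57
  P(2) = 19.

19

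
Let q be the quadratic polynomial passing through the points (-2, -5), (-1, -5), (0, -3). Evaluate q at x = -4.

1

Using the Lagrange interpolation formula with nodes -2, -1, 0:
  L_0(x) = (x + 1)x / 2
  L_1(x) = (x + 2)x / -1
  L_2(x) = (x + 2)(x + 1) / 2
Then q(x) = -5·L_0(x) - 5·L_1(x) - 3·L_2(x).
Expanding and collecting terms gives q(x) = x² + 3x - 3.
Evaluating at x = -4: q(-4) = 1.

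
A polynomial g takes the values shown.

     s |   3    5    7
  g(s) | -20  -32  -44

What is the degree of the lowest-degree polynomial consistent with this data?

Divided differences on the nodes 3, 5, 7:
  order 0: -20  -32  -44
  order 1: -6  -6
  order 2: 0
The order-1 divided differences are all -6 (nonzero) and every higher order vanishes, so the data lies on a polynomial of degree exactly 1.

1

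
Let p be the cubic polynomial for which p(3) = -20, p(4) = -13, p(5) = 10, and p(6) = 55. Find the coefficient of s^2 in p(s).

Write p(s) = as^3 + bs^2 + cs + d. Substituting each data point gives a linear system:
  27a + 9b + 3c + d = -20
  64a + 16b + 4c + d = -13
  125a + 25b + 5c + d = 10
  216a + 36b + 6c + d = 55
Solving the system yields a = 1, b = -4, c = -2, d = -5.
So p(s) = s^3 - 4s^2 - 2s - 5.
The coefficient of s^2 is -4.

-4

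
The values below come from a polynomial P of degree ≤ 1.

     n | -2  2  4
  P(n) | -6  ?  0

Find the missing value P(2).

-2

The 2 known points determine the degree-1 polynomial uniquely.
Write P(n) = an + b. Substituting each data point gives a linear system:
  -2a + b = -6
  4a + b = 0
Solving the system yields a = 1, b = -4.
So P(n) = n - 4.
Then P(2) = -2.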